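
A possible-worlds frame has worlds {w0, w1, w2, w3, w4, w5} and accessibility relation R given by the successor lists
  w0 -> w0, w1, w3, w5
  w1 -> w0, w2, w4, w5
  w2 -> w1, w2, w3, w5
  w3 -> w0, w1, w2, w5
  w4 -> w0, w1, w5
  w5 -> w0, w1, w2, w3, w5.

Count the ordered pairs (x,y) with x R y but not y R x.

Enumerating: (w3,w1), (w4,w0), (w4,w5).

3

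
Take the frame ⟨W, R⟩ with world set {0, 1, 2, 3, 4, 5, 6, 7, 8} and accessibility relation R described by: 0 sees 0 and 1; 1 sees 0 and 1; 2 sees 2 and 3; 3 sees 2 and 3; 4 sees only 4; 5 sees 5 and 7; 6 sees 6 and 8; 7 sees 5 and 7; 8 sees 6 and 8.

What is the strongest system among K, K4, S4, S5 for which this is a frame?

S5

Transitive (axiom 4): yes — every two-step R-path is closed by a direct edge.
Reflexive (axiom T): yes — every world is R-related to itself.
Euclidean (axiom 5): yes — any two successors of a common world are R-related.
So F validates K, K4, S4, S5. The strongest is S5.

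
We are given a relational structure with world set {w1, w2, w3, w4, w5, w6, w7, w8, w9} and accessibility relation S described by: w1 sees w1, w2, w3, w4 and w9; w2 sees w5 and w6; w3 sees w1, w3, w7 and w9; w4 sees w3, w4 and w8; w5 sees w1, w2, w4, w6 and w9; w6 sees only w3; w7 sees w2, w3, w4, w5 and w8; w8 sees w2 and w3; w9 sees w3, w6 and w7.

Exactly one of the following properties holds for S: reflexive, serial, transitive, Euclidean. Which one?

Reflexive: no — w2 is not related to itself.
Serial: yes — every world has a successor (e.g. w1 S w1).
Transitive: no — w1 S w2 and w2 S w5, but not w1 S w5.
Euclidean: no — w1 S w2 and w1 S w3, but not w2 S w3.
Only serial holds.

serial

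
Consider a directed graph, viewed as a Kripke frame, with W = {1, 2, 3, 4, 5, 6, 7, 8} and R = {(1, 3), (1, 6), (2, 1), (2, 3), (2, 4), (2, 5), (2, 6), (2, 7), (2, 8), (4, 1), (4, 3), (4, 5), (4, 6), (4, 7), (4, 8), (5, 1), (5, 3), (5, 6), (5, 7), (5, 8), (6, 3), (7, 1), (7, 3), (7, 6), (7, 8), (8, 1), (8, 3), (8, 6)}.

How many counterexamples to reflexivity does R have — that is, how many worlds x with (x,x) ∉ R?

Enumerating: 1, 2, 3, 4, 5, 6, 7, 8.

8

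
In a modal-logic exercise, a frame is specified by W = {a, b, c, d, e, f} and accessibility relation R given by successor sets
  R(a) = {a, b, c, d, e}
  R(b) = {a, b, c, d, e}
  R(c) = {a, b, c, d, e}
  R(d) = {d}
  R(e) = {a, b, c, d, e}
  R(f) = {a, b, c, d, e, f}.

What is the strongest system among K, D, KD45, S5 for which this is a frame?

Serial (axiom D): yes — every world has a successor (e.g. a R a).
Euclidean (axiom 5): no — a R d and a R b, but not d R b.
Transitive (axiom 4): yes — every two-step R-path is closed by a direct edge.
Reflexive (axiom T): yes — every world is R-related to itself.
So F validates K, D; KD45 would additionally require R to be Euclidean. The strongest is D.

D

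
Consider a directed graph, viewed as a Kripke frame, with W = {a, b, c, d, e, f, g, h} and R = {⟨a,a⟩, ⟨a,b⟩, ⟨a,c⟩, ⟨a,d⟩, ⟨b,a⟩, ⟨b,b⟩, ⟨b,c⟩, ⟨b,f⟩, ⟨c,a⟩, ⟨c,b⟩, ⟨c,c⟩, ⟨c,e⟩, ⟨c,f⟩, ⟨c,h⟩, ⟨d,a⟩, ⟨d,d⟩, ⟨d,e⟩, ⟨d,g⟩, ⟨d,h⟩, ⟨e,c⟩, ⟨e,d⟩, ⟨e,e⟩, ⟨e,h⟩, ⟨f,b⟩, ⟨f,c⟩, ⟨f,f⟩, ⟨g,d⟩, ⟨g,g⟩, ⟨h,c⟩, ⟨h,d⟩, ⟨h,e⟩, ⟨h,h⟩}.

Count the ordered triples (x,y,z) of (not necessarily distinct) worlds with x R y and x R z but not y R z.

34

Enumerating: (a,b,d), (a,c,d), (a,d,b), (a,d,c), (b,a,f), (b,f,a), (c,a,e), (c,a,f), (c,a,h), (c,b,e), (c,b,h), (c,e,a), … and 22 more.
Total: 34.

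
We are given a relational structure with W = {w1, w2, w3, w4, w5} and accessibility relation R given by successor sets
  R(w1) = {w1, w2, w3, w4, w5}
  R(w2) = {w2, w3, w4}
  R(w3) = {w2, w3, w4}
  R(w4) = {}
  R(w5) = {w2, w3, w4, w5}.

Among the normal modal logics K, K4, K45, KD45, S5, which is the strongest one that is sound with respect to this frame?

K4

Transitive (axiom 4): yes — every two-step R-path is closed by a direct edge.
Euclidean (axiom 5): no — w1 R w2 and w1 R w5, but not w2 R w5.
Serial (axiom D): no — w4 has no R-successor.
Reflexive (axiom T): no — w4 is not related to itself.
So F validates K, K4; K45 would additionally require R to be Euclidean. The strongest is K4.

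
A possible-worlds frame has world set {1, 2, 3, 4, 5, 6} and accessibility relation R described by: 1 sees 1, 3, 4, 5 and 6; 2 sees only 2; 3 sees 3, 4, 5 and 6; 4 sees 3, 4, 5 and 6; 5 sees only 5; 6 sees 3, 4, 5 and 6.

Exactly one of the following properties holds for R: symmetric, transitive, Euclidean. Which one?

Symmetric: no — 1 R 3 but not 3 R 1.
Transitive: yes — every two-step R-path is closed by a direct edge.
Euclidean: no — 1 R 5 and 1 R 3, but not 5 R 3.
Only transitive holds.

transitive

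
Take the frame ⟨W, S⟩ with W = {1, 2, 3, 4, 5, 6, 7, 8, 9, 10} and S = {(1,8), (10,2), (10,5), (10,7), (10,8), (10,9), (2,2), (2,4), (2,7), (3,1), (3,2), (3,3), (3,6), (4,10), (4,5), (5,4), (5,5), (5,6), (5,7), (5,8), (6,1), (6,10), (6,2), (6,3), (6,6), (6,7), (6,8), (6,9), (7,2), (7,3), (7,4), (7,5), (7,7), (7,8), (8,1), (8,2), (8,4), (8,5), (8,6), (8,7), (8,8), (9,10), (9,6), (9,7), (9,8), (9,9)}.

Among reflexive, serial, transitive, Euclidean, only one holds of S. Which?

Reflexive: no — 1 is not related to itself.
Serial: yes — every world has a successor (e.g. 1 S 8).
Transitive: no — 1 S 8 and 8 S 2, but not 1 S 2.
Euclidean: no — 10 S 2 and 10 S 5, but not 2 S 5.
Only serial holds.

serial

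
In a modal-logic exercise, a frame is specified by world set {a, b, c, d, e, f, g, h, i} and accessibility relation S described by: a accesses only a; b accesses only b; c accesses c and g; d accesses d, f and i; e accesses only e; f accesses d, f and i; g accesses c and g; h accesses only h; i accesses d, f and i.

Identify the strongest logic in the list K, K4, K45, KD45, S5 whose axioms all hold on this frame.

S5

Transitive (axiom 4): yes — every two-step S-path is closed by a direct edge.
Euclidean (axiom 5): yes — any two successors of a common world are S-related.
Serial (axiom D): yes — every world has a successor (e.g. a S a).
Reflexive (axiom T): yes — every world is S-related to itself.
So F validates K, K4, K45, KD45, S5. The strongest is S5.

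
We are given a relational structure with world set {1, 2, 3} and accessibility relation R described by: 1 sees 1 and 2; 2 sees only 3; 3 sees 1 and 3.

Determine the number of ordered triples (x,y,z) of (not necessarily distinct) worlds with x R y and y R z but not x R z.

Enumerating: (1,2,3), (2,3,1), (3,1,2).

3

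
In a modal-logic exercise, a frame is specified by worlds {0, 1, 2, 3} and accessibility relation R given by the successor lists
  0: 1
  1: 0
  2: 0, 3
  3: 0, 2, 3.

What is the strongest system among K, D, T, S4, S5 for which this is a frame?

D

Serial (axiom D): yes — every world has a successor (e.g. 0 R 1).
Reflexive (axiom T): no — 0 is not related to itself.
Transitive (axiom 4): no — 2 R 0 and 0 R 1, but not 2 R 1.
Euclidean (axiom 5): no — 2 R 0 and 2 R 3, but not 0 R 3.
So F validates K, D; T would additionally require R to be reflexive. The strongest is D.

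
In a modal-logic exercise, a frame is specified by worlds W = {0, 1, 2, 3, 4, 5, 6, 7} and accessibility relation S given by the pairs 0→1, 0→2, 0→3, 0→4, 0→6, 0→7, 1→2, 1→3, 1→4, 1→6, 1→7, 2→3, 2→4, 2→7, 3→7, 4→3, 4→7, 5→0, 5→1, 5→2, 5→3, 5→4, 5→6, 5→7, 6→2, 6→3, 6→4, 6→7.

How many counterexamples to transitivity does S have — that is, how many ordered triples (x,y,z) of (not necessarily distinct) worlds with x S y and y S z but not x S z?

0

S is transitive; there are no such tuples.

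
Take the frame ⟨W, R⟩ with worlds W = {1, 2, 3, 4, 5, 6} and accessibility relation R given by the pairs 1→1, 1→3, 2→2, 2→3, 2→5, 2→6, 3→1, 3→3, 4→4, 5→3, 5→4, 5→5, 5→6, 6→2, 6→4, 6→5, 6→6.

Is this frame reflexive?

Yes

Reflexive: yes — every world is R-related to itself.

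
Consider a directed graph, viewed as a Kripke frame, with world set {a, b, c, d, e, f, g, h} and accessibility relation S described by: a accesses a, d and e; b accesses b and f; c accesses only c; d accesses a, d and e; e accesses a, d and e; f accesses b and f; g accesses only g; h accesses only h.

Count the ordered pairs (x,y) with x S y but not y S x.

0

S is symmetric; there are no such tuples.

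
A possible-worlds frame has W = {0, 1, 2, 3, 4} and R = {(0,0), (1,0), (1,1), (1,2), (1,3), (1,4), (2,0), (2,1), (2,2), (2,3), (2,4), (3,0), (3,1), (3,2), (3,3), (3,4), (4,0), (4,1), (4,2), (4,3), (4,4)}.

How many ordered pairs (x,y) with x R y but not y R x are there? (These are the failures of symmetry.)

Enumerating: (1,0), (2,0), (3,0), (4,0).

4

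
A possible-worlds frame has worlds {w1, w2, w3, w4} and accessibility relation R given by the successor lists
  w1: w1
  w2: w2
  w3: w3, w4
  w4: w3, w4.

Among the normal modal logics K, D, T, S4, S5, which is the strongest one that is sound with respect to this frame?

Serial (axiom D): yes — every world has a successor (e.g. w1 R w1).
Reflexive (axiom T): yes — every world is R-related to itself.
Transitive (axiom 4): yes — every two-step R-path is closed by a direct edge.
Euclidean (axiom 5): yes — any two successors of a common world are R-related.
So F validates K, D, T, S4, S5. The strongest is S5.

S5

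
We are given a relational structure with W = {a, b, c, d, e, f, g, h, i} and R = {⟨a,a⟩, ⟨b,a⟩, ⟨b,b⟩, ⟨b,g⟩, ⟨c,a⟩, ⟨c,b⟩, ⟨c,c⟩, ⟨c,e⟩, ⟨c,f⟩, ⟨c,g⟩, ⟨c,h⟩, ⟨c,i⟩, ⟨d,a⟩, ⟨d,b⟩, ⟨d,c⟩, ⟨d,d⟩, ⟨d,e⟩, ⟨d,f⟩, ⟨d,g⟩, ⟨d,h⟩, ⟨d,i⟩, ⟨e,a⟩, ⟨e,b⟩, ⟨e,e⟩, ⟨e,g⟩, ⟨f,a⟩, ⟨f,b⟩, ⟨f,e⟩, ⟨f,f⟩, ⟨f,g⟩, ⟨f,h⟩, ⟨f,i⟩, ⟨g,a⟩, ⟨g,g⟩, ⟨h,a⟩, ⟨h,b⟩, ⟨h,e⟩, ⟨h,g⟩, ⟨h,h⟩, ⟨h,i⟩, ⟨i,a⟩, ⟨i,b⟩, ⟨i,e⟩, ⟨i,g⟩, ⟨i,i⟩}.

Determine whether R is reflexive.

Reflexive: yes — every world is R-related to itself.

Yes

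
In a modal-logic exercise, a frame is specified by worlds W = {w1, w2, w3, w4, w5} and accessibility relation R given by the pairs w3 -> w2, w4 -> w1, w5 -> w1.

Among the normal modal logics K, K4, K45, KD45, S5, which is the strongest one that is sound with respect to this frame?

K4

Transitive (axiom 4): yes — every two-step R-path is closed by a direct edge.
Euclidean (axiom 5): no — w3 R w2 and w3 R w2, but not w2 R w2.
Serial (axiom D): no — w1 has no R-successor.
Reflexive (axiom T): no — w1 is not related to itself.
So F validates K, K4; K45 would additionally require R to be Euclidean. The strongest is K4.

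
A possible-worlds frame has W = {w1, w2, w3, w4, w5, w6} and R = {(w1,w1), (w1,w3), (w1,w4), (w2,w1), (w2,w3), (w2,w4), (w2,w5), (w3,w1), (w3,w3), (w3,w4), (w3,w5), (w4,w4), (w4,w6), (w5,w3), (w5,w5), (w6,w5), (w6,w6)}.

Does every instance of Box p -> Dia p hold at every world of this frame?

Yes

Axiom D corresponds to the accessibility relation being serial.
Serial: yes — every world has a successor (e.g. w1 R w1).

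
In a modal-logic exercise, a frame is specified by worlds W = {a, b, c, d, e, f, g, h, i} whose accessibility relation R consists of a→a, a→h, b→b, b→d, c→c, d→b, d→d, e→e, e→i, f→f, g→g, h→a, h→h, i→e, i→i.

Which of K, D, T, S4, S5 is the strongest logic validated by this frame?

Serial (axiom D): yes — every world has a successor (e.g. a R a).
Reflexive (axiom T): yes — every world is R-related to itself.
Transitive (axiom 4): yes — every two-step R-path is closed by a direct edge.
Euclidean (axiom 5): yes — any two successors of a common world are R-related.
So F validates K, D, T, S4, S5. The strongest is S5.

S5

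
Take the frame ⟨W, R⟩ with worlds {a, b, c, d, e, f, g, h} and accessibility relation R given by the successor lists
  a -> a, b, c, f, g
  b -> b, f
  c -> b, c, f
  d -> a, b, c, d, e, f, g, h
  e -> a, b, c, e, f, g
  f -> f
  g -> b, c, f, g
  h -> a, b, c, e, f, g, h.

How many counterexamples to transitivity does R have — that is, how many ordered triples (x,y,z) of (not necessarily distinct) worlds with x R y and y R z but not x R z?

R is transitive; there are no such tuples.

0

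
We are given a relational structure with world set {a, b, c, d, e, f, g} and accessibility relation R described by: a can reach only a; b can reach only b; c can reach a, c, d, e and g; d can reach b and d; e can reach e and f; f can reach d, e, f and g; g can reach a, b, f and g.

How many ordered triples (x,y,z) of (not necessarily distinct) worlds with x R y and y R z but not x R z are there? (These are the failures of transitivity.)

11

Enumerating: (c,d,b), (c,e,f), (c,g,b), (c,g,f), (e,f,d), (e,f,g), (f,d,b), (f,g,a), (f,g,b), (g,f,d), (g,f,e).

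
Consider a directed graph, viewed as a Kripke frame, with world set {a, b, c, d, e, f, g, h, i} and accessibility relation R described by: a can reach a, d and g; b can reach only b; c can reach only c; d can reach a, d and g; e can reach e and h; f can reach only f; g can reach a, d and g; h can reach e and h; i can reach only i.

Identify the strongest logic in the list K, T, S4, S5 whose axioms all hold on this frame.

Reflexive (axiom T): yes — every world is R-related to itself.
Transitive (axiom 4): yes — every two-step R-path is closed by a direct edge.
Euclidean (axiom 5): yes — any two successors of a common world are R-related.
So F validates K, T, S4, S5. The strongest is S5.

S5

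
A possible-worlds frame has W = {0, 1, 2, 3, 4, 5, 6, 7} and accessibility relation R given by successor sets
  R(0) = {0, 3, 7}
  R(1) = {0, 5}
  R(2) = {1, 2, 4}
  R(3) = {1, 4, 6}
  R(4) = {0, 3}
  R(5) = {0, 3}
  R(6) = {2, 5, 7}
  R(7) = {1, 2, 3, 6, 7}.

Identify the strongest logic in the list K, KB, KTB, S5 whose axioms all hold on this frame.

Symmetric (axiom B): no — 0 R 3 but not 3 R 0.
Reflexive (axiom T): no — 1 is not related to itself.
Euclidean (axiom 5): no — 0 R 3 and 0 R 7, but not 3 R 7.
So F validates K; KB would additionally require R to be symmetric. The strongest is K.

K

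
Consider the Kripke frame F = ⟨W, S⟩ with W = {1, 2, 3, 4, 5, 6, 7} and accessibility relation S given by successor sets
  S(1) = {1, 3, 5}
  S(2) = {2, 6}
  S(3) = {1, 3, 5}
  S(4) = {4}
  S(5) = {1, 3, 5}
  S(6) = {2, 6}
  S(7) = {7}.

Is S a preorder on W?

Yes

Reflexive: yes — every world is S-related to itself.
Transitive: yes — every two-step S-path is closed by a direct edge.
So S is a preorder.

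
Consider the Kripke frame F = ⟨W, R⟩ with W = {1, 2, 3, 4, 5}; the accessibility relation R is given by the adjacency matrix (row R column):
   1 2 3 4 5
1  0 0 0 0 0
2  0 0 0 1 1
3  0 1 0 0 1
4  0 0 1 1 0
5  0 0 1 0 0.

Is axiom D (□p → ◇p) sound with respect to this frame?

Axiom D corresponds to the accessibility relation being serial.
Serial: no — 1 has no R-successor.

No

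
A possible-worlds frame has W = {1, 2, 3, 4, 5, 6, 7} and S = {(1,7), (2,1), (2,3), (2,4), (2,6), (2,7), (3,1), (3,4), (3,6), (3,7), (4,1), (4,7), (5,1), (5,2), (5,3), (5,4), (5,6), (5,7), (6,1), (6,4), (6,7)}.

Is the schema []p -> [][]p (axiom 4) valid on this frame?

Yes

By correspondence theory, 4 is valid on a frame iff S is transitive.
Transitive: yes — every two-step S-path is closed by a direct edge.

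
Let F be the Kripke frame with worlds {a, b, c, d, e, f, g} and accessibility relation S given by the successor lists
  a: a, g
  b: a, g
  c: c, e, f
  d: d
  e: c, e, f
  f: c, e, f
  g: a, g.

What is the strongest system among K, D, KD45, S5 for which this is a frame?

Serial (axiom D): yes — every world has a successor (e.g. a S a).
Euclidean (axiom 5): yes — any two successors of a common world are S-related.
Transitive (axiom 4): yes — every two-step S-path is closed by a direct edge.
Reflexive (axiom T): no — b is not related to itself.
So F validates K, D, KD45; S5 would additionally require S to be reflexive. The strongest is KD45.

KD45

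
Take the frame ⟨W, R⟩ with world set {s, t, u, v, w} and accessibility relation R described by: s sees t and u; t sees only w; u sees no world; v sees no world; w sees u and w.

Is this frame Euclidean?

Euclidean: no — s R t and s R u, but not t R u.

No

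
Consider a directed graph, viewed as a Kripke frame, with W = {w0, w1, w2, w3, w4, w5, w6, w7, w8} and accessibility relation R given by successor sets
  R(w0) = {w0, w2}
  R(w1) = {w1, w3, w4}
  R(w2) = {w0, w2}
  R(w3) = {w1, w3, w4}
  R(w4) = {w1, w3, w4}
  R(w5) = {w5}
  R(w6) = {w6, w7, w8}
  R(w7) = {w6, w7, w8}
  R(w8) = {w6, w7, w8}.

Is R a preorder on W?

Yes

Reflexive: yes — every world is R-related to itself.
Transitive: yes — every two-step R-path is closed by a direct edge.
So R is a preorder.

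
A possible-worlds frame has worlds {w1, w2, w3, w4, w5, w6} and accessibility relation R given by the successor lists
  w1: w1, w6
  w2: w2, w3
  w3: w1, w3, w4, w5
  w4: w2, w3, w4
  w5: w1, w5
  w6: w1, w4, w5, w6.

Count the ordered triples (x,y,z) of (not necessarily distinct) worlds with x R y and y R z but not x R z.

Enumerating: (w1,w6,w4), (w1,w6,w5), (w2,w3,w1), (w2,w3,w4), (w2,w3,w5), (w3,w1,w6), (w3,w4,w2), (w4,w3,w1), (w4,w3,w5), (w5,w1,w6), (w6,w4,w2), (w6,w4,w3).

12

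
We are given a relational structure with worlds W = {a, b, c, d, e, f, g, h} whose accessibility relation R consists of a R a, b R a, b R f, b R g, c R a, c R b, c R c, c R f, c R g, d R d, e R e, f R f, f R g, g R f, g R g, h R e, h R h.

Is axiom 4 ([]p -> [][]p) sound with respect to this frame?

Yes

Axiom 4 corresponds to the accessibility relation being transitive.
Transitive: yes — every two-step R-path is closed by a direct edge.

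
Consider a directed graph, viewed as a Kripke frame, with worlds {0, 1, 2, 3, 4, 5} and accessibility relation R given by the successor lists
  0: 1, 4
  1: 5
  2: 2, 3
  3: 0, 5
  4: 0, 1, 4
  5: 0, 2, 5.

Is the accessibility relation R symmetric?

Symmetric: no — 0 R 1 but not 1 R 0.

No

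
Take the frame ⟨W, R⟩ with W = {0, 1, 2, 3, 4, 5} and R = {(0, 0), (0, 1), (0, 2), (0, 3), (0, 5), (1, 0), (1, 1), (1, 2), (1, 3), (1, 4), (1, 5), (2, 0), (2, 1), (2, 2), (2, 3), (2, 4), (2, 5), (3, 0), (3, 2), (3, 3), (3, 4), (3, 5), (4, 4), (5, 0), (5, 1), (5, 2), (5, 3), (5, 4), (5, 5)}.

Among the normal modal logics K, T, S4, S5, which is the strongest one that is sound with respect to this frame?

Reflexive (axiom T): yes — every world is R-related to itself.
Transitive (axiom 4): no — 0 R 1 and 1 R 4, but not 0 R 4.
Euclidean (axiom 5): no — 0 R 3 and 0 R 1, but not 3 R 1.
So F validates K, T; S4 would additionally require R to be transitive. The strongest is T.

T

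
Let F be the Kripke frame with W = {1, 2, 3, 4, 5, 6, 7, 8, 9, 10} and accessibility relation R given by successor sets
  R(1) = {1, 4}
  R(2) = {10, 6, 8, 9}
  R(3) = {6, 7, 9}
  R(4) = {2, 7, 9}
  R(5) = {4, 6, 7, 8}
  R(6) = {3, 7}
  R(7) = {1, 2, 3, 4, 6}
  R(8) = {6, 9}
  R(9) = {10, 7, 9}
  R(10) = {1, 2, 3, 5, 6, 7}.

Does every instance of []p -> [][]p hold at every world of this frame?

By correspondence theory, 4 is valid on a frame iff R is transitive.
Transitive: no — 1 R 4 and 4 R 2, but not 1 R 2.

No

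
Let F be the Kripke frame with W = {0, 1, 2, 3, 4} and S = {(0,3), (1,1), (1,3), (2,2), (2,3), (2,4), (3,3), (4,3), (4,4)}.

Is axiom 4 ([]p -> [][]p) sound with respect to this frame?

Yes

The schema 4 characterises exactly the transitive frames.
Transitive: yes — every two-step S-path is closed by a direct edge.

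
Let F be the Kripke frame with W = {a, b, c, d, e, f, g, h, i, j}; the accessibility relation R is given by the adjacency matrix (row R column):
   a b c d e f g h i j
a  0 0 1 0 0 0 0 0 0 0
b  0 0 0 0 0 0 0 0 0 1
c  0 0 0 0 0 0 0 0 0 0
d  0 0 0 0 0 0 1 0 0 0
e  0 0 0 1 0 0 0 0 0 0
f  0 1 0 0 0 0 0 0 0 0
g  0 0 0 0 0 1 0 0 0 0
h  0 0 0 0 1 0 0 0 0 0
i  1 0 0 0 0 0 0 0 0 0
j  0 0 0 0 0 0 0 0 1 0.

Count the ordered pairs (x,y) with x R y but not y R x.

9

Enumerating: (a,c), (b,j), (d,g), (e,d), (f,b), (g,f), (h,e), (i,a), (j,i).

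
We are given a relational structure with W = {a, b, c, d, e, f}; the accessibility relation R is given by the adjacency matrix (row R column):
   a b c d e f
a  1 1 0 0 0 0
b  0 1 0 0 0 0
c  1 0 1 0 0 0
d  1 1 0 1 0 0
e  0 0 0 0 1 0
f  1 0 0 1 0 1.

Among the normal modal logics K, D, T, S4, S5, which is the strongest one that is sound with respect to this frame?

Serial (axiom D): yes — every world has a successor (e.g. a R a).
Reflexive (axiom T): yes — every world is R-related to itself.
Transitive (axiom 4): no — c R a and a R b, but not c R b.
Euclidean (axiom 5): no — d R b and d R a, but not b R a.
So F validates K, D, T; S4 would additionally require R to be transitive. The strongest is T.

T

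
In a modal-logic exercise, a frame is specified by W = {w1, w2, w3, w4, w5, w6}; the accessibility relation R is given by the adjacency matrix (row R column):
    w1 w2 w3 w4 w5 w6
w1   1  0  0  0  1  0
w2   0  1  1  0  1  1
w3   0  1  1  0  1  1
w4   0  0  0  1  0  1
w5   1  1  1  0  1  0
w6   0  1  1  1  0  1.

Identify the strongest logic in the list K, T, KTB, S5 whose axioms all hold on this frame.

Reflexive (axiom T): yes — every world is R-related to itself.
Symmetric (axiom B): yes — every pair in R has its reverse in R.
Euclidean (axiom 5): no — w2 R w5 and w2 R w6, but not w5 R w6.
So F validates K, T, KTB; S5 would additionally require R to be Euclidean. The strongest is KTB.

KTB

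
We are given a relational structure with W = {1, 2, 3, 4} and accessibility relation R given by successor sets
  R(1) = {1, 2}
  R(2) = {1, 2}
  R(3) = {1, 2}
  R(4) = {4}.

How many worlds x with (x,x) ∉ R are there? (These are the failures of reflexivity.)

1

Enumerating: 3.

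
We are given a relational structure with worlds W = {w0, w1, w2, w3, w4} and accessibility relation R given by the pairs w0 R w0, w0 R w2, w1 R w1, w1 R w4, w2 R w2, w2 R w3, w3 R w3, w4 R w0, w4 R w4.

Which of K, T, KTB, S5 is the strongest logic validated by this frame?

Reflexive (axiom T): yes — every world is R-related to itself.
Symmetric (axiom B): no — w0 R w2 but not w2 R w0.
Euclidean (axiom 5): no — w0 R w2 and w0 R w0, but not w2 R w0.
So F validates K, T; KTB would additionally require R to be symmetric. The strongest is T.

T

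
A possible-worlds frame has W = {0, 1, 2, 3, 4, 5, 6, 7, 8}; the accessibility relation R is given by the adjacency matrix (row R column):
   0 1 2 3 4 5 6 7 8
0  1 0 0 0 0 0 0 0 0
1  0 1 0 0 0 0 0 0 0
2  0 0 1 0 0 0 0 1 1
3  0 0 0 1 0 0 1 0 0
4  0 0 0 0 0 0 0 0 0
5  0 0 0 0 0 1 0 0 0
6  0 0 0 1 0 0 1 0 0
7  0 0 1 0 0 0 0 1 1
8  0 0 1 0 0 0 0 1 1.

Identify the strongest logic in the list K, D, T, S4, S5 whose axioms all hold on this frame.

K

Serial (axiom D): no — 4 has no R-successor.
Reflexive (axiom T): no — 4 is not related to itself.
Transitive (axiom 4): yes — every two-step R-path is closed by a direct edge.
Euclidean (axiom 5): yes — any two successors of a common world are R-related.
So F validates K; D would additionally require R to be serial. The strongest is K.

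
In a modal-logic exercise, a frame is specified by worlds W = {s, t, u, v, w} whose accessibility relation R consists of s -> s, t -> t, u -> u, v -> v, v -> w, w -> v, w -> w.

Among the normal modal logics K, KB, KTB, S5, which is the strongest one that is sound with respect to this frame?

S5

Symmetric (axiom B): yes — every pair in R has its reverse in R.
Reflexive (axiom T): yes — every world is R-related to itself.
Euclidean (axiom 5): yes — any two successors of a common world are R-related.
So F validates K, KB, KTB, S5. The strongest is S5.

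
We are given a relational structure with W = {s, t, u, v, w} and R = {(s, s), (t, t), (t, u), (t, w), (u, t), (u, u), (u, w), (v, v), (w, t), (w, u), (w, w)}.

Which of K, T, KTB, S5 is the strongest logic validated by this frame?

S5

Reflexive (axiom T): yes — every world is R-related to itself.
Symmetric (axiom B): yes — every pair in R has its reverse in R.
Euclidean (axiom 5): yes — any two successors of a common world are R-related.
So F validates K, T, KTB, S5. The strongest is S5.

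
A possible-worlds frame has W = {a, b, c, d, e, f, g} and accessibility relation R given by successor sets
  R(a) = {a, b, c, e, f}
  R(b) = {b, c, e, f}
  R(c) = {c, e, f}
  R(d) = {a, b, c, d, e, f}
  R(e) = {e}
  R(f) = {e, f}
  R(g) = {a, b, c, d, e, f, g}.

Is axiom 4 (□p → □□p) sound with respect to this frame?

The schema 4 characterises exactly the transitive frames.
Transitive: yes — every two-step R-path is closed by a direct edge.

Yes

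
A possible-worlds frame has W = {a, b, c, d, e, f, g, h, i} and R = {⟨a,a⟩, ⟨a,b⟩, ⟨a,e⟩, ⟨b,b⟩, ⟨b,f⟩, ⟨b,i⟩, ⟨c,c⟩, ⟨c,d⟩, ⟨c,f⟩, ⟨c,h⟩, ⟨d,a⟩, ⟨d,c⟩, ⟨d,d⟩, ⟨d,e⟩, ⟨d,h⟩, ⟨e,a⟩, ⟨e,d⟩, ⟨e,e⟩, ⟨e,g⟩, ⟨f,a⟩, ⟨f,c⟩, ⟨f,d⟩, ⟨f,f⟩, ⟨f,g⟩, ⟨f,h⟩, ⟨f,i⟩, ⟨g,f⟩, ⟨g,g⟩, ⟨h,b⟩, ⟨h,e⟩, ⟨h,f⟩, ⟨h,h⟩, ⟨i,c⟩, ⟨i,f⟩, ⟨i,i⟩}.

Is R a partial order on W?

Reflexive: yes — every world is R-related to itself.
Transitive: no — a R b and b R f, but not a R f.
Antisymmetric: no — a R e and e R a with a ≠ e.
So R is not a partial order.

No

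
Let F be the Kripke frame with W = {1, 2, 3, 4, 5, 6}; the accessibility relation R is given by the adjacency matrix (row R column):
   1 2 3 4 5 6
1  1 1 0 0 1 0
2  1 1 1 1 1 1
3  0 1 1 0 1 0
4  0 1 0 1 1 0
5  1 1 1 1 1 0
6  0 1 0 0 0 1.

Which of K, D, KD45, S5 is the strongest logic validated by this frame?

Serial (axiom D): yes — every world has a successor (e.g. 1 R 1).
Euclidean (axiom 5): no — 2 R 1 and 2 R 3, but not 1 R 3.
Transitive (axiom 4): no — 1 R 2 and 2 R 3, but not 1 R 3.
Reflexive (axiom T): yes — every world is R-related to itself.
So F validates K, D; KD45 would additionally require R to be Euclidean and transitive. The strongest is D.

D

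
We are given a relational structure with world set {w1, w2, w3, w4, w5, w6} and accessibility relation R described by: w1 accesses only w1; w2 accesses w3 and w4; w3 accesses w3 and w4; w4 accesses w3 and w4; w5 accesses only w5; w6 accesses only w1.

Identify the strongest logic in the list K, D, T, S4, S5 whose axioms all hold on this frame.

D

Serial (axiom D): yes — every world has a successor (e.g. w1 R w1).
Reflexive (axiom T): no — w2 is not related to itself.
Transitive (axiom 4): yes — every two-step R-path is closed by a direct edge.
Euclidean (axiom 5): yes — any two successors of a common world are R-related.
So F validates K, D; T would additionally require R to be reflexive. The strongest is D.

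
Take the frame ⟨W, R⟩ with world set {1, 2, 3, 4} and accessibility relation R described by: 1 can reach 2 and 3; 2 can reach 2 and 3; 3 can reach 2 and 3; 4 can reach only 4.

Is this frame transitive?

Transitive: yes — every two-step R-path is closed by a direct edge.

Yes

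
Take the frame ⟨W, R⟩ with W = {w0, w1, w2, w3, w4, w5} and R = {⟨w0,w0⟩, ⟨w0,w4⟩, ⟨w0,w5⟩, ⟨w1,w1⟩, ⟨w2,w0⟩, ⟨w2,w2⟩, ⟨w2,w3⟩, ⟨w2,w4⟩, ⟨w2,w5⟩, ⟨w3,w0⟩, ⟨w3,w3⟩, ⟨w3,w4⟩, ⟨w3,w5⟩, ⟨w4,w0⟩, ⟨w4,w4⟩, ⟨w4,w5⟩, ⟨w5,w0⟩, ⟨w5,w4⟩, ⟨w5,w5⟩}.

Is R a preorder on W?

Reflexive: yes — every world is R-related to itself.
Transitive: yes — every two-step R-path is closed by a direct edge.
So R is a preorder.

Yes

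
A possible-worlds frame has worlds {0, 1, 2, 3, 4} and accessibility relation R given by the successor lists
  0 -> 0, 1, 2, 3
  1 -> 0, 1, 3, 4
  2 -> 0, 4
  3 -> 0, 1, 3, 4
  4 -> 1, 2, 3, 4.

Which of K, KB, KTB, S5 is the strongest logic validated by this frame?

KB

Symmetric (axiom B): yes — every pair in R has its reverse in R.
Reflexive (axiom T): no — 2 is not related to itself.
Euclidean (axiom 5): no — 0 R 1 and 0 R 2, but not 1 R 2.
So F validates K, KB; KTB would additionally require R to be reflexive. The strongest is KB.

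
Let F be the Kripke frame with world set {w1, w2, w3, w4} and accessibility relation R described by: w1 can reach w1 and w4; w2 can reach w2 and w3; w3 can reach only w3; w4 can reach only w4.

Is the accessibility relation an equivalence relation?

No

Reflexive: yes — every world is R-related to itself.
Symmetric: no — w1 R w4 but not w4 R w1.
Transitive: yes — every two-step R-path is closed by a direct edge.
So R is not an equivalence relation.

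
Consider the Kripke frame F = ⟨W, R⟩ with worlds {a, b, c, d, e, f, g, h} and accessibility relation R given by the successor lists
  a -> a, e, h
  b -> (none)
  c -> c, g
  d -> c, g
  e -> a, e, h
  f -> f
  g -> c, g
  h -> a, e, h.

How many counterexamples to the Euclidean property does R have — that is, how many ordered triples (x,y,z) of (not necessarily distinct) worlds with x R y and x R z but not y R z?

0

R is Euclidean; there are no such tuples.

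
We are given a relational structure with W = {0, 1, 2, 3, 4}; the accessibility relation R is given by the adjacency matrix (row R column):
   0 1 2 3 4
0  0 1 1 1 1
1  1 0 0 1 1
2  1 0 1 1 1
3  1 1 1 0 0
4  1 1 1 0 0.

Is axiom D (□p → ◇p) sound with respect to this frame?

The schema D characterises exactly the serial frames.
Serial: yes — every world has a successor (e.g. 0 R 1).

Yes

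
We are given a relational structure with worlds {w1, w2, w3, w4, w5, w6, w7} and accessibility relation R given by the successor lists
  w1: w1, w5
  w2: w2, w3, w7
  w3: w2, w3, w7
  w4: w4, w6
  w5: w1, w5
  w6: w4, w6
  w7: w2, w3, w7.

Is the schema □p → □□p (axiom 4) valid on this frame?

Yes

The schema 4 characterises exactly the transitive frames.
Transitive: yes — every two-step R-path is closed by a direct edge.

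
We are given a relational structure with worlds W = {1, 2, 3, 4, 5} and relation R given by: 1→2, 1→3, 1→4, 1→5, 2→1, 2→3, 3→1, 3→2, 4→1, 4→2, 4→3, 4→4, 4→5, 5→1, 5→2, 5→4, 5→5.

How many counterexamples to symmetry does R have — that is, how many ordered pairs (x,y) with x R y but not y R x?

3

Enumerating: (4,2), (4,3), (5,2).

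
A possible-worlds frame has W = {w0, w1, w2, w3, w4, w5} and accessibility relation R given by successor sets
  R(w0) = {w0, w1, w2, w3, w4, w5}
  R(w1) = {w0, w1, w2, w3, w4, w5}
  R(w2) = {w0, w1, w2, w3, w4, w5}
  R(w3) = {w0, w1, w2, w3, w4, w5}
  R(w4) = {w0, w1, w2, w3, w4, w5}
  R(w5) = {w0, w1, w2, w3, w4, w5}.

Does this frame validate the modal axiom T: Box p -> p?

Yes

By correspondence theory, T is valid on a frame iff R is reflexive.
Reflexive: yes — every world is R-related to itself.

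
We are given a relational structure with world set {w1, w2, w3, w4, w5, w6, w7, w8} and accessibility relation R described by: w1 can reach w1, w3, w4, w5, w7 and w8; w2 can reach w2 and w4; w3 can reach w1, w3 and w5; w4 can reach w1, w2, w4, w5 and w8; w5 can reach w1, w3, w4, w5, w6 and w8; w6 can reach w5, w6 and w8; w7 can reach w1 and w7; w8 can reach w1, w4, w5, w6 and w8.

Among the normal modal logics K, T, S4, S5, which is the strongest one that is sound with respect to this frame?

Reflexive (axiom T): yes — every world is R-related to itself.
Transitive (axiom 4): no — w1 R w4 and w4 R w2, but not w1 R w2.
Euclidean (axiom 5): no — w1 R w3 and w1 R w4, but not w3 R w4.
So F validates K, T; S4 would additionally require R to be transitive. The strongest is T.

T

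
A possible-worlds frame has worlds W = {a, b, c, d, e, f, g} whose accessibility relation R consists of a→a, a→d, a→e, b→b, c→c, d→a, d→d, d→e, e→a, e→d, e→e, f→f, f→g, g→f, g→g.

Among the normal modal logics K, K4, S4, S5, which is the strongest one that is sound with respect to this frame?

Transitive (axiom 4): yes — every two-step R-path is closed by a direct edge.
Reflexive (axiom T): yes — every world is R-related to itself.
Euclidean (axiom 5): yes — any two successors of a common world are R-related.
So F validates K, K4, S4, S5. The strongest is S5.

S5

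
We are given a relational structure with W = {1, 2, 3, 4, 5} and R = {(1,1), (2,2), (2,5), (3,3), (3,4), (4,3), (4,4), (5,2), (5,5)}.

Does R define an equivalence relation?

Yes

Reflexive: yes — every world is R-related to itself.
Symmetric: yes — every pair in R has its reverse in R.
Transitive: yes — every two-step R-path is closed by a direct edge.
So R is an equivalence relation.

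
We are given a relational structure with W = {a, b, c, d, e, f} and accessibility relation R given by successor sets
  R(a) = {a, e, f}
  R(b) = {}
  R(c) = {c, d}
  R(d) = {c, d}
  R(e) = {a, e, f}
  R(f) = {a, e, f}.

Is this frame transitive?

Transitive: yes — every two-step R-path is closed by a direct edge.

Yes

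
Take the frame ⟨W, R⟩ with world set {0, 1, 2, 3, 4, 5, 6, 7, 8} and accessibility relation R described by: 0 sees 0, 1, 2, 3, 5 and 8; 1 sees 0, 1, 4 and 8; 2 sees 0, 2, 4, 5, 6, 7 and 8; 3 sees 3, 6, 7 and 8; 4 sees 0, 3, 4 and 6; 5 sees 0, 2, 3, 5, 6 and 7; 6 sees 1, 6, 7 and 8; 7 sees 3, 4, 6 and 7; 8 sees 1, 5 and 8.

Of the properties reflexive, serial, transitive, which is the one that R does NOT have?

Reflexive: yes — every world is R-related to itself.
Serial: yes — every world has a successor (e.g. 0 R 0).
Transitive: no — 0 R 1 and 1 R 4, but not 0 R 4.
Only transitive fails.

transitive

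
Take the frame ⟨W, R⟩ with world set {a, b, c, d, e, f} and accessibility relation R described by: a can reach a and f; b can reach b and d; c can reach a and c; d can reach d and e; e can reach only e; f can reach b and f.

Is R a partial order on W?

No

Reflexive: yes — every world is R-related to itself.
Transitive: no — a R f and f R b, but not a R b.
Antisymmetric: yes — no distinct pair is related both ways.
So R is not a partial order.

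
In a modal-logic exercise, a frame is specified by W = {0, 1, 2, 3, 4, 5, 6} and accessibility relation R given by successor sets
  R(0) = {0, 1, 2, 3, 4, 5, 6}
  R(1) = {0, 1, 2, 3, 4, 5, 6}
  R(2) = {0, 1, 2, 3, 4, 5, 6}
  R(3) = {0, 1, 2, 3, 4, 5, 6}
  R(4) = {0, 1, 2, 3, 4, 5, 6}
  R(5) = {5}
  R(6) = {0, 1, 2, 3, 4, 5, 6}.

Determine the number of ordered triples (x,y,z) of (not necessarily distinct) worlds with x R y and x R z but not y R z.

36

Enumerating: (0,5,0), (0,5,1), (0,5,2), (0,5,3), (0,5,4), (0,5,6), (1,5,0), (1,5,1), (1,5,2), (1,5,3), (1,5,4), (1,5,6), … and 24 more.
Total: 36.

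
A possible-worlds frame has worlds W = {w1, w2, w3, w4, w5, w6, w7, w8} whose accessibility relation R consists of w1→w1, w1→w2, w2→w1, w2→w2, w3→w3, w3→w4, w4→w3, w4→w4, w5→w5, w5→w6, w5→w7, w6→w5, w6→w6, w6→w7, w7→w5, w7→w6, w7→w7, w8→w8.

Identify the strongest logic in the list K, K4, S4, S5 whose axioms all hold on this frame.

S5

Transitive (axiom 4): yes — every two-step R-path is closed by a direct edge.
Reflexive (axiom T): yes — every world is R-related to itself.
Euclidean (axiom 5): yes — any two successors of a common world are R-related.
So F validates K, K4, S4, S5. The strongest is S5.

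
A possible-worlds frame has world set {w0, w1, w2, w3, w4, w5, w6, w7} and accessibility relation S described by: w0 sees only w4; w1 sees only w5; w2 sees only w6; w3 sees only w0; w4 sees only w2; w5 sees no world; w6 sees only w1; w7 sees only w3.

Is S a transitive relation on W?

Transitive: no — w0 S w4 and w4 S w2, but not w0 S w2.

No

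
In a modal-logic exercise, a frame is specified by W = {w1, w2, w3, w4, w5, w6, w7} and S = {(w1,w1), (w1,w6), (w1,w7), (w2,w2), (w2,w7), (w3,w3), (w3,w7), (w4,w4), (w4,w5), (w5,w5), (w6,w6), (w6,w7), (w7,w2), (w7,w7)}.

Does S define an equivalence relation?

Reflexive: yes — every world is S-related to itself.
Symmetric: no — w1 S w6 but not w6 S w1.
Transitive: no — w1 S w7 and w7 S w2, but not w1 S w2.
So S is not an equivalence relation.

No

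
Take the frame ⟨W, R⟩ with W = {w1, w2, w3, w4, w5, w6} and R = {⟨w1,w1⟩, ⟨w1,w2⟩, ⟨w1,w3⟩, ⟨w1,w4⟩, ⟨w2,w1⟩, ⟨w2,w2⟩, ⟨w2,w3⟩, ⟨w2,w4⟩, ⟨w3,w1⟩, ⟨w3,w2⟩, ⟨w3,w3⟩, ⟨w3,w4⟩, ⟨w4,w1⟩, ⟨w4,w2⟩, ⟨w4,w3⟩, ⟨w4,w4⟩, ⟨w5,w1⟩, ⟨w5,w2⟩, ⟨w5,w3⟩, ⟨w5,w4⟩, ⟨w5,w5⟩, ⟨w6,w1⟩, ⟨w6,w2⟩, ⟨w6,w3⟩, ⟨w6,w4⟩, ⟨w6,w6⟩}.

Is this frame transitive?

Transitive: yes — every two-step R-path is closed by a direct edge.

Yes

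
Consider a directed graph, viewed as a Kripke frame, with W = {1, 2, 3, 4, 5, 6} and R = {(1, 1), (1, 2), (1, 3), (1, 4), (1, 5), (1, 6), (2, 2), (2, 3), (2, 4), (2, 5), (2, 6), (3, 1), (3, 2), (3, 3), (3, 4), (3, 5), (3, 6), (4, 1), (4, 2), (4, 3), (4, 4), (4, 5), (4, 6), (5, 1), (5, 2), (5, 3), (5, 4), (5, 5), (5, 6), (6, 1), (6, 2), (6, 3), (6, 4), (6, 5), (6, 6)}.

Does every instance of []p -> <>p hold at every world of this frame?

The schema D characterises exactly the serial frames.
Serial: yes — every world has a successor (e.g. 1 R 1).

Yes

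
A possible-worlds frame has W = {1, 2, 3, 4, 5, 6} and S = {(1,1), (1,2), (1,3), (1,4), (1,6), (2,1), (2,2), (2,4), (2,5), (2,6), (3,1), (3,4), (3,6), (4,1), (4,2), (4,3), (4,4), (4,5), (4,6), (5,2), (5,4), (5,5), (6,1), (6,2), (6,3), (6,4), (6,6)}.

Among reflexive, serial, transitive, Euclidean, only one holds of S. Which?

serial

Reflexive: no — 3 is not related to itself.
Serial: yes — every world has a successor (e.g. 1 S 1).
Transitive: no — 1 S 2 and 2 S 5, but not 1 S 5.
Euclidean: no — 1 S 2 and 1 S 3, but not 2 S 3.
Only serial holds.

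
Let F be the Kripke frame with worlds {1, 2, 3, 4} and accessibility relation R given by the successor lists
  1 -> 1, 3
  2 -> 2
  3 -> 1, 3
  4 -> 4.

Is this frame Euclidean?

Euclidean: yes — any two successors of a common world are R-related.

Yes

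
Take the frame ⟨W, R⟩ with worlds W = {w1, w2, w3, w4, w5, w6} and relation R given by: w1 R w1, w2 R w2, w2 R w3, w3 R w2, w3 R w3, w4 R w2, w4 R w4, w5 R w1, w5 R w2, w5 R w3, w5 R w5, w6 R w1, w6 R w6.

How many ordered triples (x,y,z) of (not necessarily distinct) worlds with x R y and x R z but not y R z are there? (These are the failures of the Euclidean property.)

Enumerating: (w4,w2,w4), (w5,w1,w2), (w5,w1,w3), (w5,w1,w5), (w5,w2,w1), (w5,w2,w5), (w5,w3,w1), (w5,w3,w5), (w6,w1,w6).

9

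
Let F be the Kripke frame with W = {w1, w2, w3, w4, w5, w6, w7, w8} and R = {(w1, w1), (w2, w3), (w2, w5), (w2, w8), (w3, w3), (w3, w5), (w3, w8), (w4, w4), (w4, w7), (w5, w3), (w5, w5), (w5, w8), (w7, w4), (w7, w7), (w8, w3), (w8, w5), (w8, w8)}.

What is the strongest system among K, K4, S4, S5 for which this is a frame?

Transitive (axiom 4): yes — every two-step R-path is closed by a direct edge.
Reflexive (axiom T): no — w2 is not related to itself.
Euclidean (axiom 5): yes — any two successors of a common world are R-related.
So F validates K, K4; S4 would additionally require R to be reflexive. The strongest is K4.

K4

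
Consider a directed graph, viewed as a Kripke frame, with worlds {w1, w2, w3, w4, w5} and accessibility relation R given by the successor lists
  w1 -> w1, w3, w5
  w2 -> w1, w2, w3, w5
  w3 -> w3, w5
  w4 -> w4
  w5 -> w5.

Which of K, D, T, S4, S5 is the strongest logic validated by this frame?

Serial (axiom D): yes — every world has a successor (e.g. w1 R w1).
Reflexive (axiom T): yes — every world is R-related to itself.
Transitive (axiom 4): yes — every two-step R-path is closed by a direct edge.
Euclidean (axiom 5): no — w1 R w5 and w1 R w3, but not w5 R w3.
So F validates K, D, T, S4; S5 would additionally require R to be Euclidean. The strongest is S4.

S4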